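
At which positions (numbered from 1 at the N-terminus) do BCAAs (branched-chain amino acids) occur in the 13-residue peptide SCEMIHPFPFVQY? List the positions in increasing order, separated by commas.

V, L, and I make up the branched-chain aliphatic group.
Matching residues: I5, V11.

5, 11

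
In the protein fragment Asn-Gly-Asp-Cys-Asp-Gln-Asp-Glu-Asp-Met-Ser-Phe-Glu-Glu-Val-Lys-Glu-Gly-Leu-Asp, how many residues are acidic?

Only D (aspartate) and E (glutamate) carry a side-chain carboxylic acid.
Matching residues: Asp3, Asp5, Asp7, Glu8, Asp9, Glu13, Glu14, Glu17, Asp20.

9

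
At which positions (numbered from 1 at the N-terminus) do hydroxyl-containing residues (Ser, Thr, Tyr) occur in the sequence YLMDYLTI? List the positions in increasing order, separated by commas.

1, 5, 7

Matching residues: Y1, Y5, T7.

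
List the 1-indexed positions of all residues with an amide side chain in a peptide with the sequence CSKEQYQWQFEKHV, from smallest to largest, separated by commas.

5, 7, 9

Asparagine (N) and glutamine (Q) have uncharged amide side chains.
Matching residues: Q5, Q7, Q9.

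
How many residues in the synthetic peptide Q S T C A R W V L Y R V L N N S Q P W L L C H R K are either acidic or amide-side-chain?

Acidic: D, E. Amide-side-chain: N, Q.
Acidic residues here: none (0).
Amide-side-chain residues here: Q1, N14, N15, Q17 (4).
The two groups share no amino acid, so total = 0 + 4 = 4.

4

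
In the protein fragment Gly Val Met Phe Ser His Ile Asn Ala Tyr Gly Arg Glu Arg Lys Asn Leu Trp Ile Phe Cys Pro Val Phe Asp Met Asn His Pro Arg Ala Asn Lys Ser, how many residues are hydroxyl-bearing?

S, T, and Y are the three residues with a side-chain hydroxyl.
Matching residues: Ser5, Tyr10, Ser34.

3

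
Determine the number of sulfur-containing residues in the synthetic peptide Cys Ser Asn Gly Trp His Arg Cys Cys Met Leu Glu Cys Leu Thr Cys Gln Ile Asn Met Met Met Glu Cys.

Cysteine (C, thiol) and methionine (M, thioether) are the two sulfur-containing amino acids.
Matching residues: Cys1, Cys8, Cys9, Met10, Cys13, Cys16, Met20, Met21, Met22, Cys24.

10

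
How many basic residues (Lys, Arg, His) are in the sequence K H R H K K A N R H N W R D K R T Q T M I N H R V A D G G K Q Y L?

Matching residues: K1, H2, R3, H4, K5, K6, R9, H10, R13, K15, R16, H23, R24, K30.

14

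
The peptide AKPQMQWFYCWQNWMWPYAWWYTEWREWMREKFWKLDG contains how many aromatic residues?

F, W, and Y each carry an aromatic ring on the side chain.
Matching residues: W7, F8, Y9, W11, W14, W16, Y18, W20, W21, Y22, W25, W28, F33, W34.

14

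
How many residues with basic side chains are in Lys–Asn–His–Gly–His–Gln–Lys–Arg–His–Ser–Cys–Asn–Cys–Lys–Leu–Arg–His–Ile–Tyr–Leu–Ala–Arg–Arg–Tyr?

11

The basic amino acids are Lys (K), Arg (R), and His (H).
Matching residues: Lys1, His3, His5, Lys7, Arg8, His9, Lys14, Arg16, His17, Arg22, Arg23.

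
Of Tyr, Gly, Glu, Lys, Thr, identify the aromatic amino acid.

The aromatic amino acids are Phe (F, benzyl), Trp (W, indole), and Tyr (Y, phenol).
Of the listed options, only Tyr belongs to this group.

Tyr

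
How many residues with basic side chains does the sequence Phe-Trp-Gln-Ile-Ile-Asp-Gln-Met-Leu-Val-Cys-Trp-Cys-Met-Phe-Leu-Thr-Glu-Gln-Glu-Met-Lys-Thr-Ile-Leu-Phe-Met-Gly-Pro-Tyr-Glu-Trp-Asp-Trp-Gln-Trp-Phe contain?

1

K, R, and H are the three residues with basic side chains (ε-amine, guanidinium, and imidazole respectively).
Matching residues: Lys22.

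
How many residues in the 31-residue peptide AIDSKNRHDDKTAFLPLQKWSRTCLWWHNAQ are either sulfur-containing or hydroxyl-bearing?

Sulfur-containing: C, M. Hydroxyl-bearing: S, T, Y.
Sulfur-containing residues here: C24 (1).
Hydroxyl-bearing residues here: S4, T12, S21, T23 (4).
The two groups share no amino acid, so total = 1 + 4 = 5.

5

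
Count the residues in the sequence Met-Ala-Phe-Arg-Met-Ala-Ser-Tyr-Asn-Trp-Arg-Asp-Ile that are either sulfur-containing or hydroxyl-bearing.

Sulfur-containing: C, M. Hydroxyl-bearing: S, T, Y.
Sulfur-containing residues here: Met1, Met5 (2).
Hydroxyl-bearing residues here: Ser7, Tyr8 (2).
The two groups share no amino acid, so total = 2 + 2 = 4.

4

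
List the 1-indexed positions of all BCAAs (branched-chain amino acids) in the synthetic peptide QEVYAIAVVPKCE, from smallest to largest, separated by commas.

3, 6, 8, 9

Valine (V), leucine (L), and isoleucine (I) are the branched-chain amino acids.
Matching residues: V3, I6, V8, V9.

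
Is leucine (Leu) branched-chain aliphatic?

The BCAAs are Val, Leu, and Ile — aliphatic side chains with a branch point.
Leucine is in this group.

Yes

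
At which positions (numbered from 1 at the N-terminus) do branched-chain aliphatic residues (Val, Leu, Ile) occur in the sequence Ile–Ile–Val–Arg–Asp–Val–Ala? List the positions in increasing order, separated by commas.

Matching residues: Ile1, Ile2, Val3, Val6.

1, 2, 3, 6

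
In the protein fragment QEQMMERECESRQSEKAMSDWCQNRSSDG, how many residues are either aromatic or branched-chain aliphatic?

Aromatic: F, W, Y. Branched-chain aliphatic: I, L, V.
Aromatic residues here: W21 (1).
Branched-chain aliphatic residues here: none (0).
The two groups share no amino acid, so total = 1 + 0 = 1.

1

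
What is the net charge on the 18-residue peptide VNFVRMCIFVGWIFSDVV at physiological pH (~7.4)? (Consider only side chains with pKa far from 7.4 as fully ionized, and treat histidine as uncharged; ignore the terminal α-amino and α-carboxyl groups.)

The side chains ionized at physiological pH are Lys/Arg (+1) and Asp/Glu (−1); with His treated as neutral, nothing else contributes.
Positive (K, R): R5 → +1.
Negative (D, E): D16 → −1.
Net charge = (+1) + (−1) = 0.

0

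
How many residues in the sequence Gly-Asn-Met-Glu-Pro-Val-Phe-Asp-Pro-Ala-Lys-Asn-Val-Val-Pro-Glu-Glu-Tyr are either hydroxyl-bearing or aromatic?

2

Hydroxyl-bearing: S, T, Y. Aromatic: F, W, Y.
Hydroxyl-bearing residues here: Tyr18 (1).
Aromatic residues here: Phe7, Tyr18 (2).
Y is in both groups, so the 1 Y residue must not be double-counted.
Total = 1 + 2 − 1 = 2.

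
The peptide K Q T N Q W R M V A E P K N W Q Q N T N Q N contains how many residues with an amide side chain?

The amide-side-chain residues are Asn (N) and Gln (Q).
Matching residues: Q2, N4, Q5, N14, Q16, Q17, N18, N20, Q21, N22.

10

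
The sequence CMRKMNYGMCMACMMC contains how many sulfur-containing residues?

Only Cys (C) and Met (M) have a sulfur atom in the side chain.
Matching residues: C1, M2, M5, M9, C10, M11, C13, M14, M15, C16.

10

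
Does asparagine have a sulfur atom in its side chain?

No

Only Cys (C) and Met (M) have a sulfur atom in the side chain.
Asparagine is not in this group.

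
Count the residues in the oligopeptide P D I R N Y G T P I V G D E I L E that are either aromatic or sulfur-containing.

Aromatic: F, W, Y. Sulfur-containing: C, M.
Aromatic residues here: Y6 (1).
Sulfur-containing residues here: none (0).
The two groups share no amino acid, so total = 1 + 0 = 1.

1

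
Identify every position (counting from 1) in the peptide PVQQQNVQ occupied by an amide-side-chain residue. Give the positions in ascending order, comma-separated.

Only N (asparagine) and Q (glutamine) carry a side-chain carboxamide.
Matching residues: Q3, Q4, Q5, N6, Q8.

3, 4, 5, 6, 8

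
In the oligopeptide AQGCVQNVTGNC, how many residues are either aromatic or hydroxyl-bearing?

Aromatic: F, W, Y. Hydroxyl-bearing: S, T, Y.
Aromatic residues here: none (0).
Hydroxyl-bearing residues here: T9 (1).
(Y belongs to both groups, but none appear in this sequence.) Total = 0 + 1 = 1.

1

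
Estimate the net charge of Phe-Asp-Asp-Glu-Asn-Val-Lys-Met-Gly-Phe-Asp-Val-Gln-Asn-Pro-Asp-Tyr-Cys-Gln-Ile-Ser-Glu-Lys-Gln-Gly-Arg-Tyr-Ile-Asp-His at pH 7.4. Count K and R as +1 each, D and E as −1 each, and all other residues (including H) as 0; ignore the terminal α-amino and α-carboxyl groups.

-4

Positive (K, R): Lys7, Lys23, Arg26 → +3.
Negative (D, E): Asp2, Asp3, Glu4, Asp11, Asp16, Glu22, Asp29 → −7.
Net charge = (+3) + (−7) = −4.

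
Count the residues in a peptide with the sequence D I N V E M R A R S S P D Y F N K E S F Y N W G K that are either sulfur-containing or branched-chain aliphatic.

3

Sulfur-containing: C, M. Branched-chain aliphatic: I, L, V.
Sulfur-containing residues here: M6 (1).
Branched-chain aliphatic residues here: I2, V4 (2).
The two groups share no amino acid, so total = 1 + 2 = 3.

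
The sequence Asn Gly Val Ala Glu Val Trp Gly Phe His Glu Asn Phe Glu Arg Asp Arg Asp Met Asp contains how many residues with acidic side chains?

The acidic residues are Asp (D) and Glu (E), whose side chains end in a carboxylate group.
Matching residues: Glu5, Glu11, Glu14, Asp16, Asp18, Asp20.

6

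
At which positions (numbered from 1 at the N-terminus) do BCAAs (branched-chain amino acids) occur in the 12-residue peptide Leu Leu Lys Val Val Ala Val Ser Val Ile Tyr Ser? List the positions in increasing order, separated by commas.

V, L, and I make up the branched-chain aliphatic group.
Matching residues: Leu1, Leu2, Val4, Val5, Val7, Val9, Ile10.

1, 2, 4, 5, 7, 9, 10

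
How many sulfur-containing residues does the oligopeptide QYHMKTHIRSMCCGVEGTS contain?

Cysteine (C, thiol) and methionine (M, thioether) are the two sulfur-containing amino acids.
Matching residues: M4, M11, C12, C13.

4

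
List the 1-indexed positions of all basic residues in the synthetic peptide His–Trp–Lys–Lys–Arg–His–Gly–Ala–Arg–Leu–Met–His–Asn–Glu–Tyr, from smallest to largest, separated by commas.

1, 3, 4, 5, 6, 9, 12

Lysine (K), arginine (R), and histidine (H) have basic, nitrogen-containing side chains.
Matching residues: His1, Lys3, Lys4, Arg5, His6, Arg9, His12.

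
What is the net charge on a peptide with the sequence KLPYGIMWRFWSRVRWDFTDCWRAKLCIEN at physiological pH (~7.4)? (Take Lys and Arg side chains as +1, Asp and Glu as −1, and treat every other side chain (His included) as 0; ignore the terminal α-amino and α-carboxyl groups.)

+3

Positive (K, R): K1, R9, R13, R15, R23, K25 → +6.
Negative (D, E): D17, D20, E29 → −3.
Net charge = (+6) + (−3) = +3.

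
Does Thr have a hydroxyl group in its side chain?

S, T, and Y are the three residues with a side-chain hydroxyl.
Threonine is in this group.

Yes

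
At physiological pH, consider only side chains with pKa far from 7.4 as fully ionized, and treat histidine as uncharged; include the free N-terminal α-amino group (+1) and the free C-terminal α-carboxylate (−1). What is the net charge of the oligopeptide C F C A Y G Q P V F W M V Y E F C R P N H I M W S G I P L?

0

Near pH 7.4, K and R contribute +1 each, D and E contribute −1 each, and every other side chain (His included, as stated) is uncharged.
Positive (K, R): R18 → +1.
Negative (D, E): E15 → −1.
The N-terminus (+1) and C-terminus (−1) cancel.
Net charge = (+1) + (−1) = 0.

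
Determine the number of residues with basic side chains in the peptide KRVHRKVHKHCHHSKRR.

Lysine (K), arginine (R), and histidine (H) have basic, nitrogen-containing side chains.
Matching residues: K1, R2, H4, R5, K6, H8, K9, H10, H12, H13, K15, R16, R17.

13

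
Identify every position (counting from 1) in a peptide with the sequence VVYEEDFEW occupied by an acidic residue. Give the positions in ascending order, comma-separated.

4, 5, 6, 8

Only D (aspartate) and E (glutamate) carry a side-chain carboxylic acid.
Matching residues: E4, E5, D6, E8.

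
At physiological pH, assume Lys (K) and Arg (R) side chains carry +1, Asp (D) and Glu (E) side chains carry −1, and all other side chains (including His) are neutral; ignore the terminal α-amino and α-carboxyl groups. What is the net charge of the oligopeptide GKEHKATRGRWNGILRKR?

+6

Positive (K, R): K2, K5, R8, R10, R16, K17, R18 → +7.
Negative (D, E): E3 → −1.
Net charge = (+7) + (−1) = +6.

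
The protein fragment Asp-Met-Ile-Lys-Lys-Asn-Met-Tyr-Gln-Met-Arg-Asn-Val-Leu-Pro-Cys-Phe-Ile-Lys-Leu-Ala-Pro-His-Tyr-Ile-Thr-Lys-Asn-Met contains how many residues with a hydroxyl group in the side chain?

The –OH-bearing residues are Ser, Thr (aliphatic alcohols), and Tyr (phenol).
Matching residues: Tyr8, Tyr24, Thr26.

3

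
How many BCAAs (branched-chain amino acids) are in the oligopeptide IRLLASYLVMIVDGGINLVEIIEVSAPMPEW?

13

The BCAAs are Val, Leu, and Ile — aliphatic side chains with a branch point.
Matching residues: I1, L3, L4, L8, V9, I11, V12, I16, L18, V19, I21, I22, V24.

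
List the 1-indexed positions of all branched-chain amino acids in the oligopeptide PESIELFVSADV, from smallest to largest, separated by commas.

The BCAAs are Val, Leu, and Ile — aliphatic side chains with a branch point.
Matching residues: I4, L6, V8, V12.

4, 6, 8, 12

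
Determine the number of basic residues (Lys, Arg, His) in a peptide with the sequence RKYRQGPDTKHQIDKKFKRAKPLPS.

Matching residues: R1, K2, R4, K10, H11, K15, K16, K18, R19, K21.

10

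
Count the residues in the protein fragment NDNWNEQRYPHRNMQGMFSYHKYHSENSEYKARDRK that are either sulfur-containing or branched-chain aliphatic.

Sulfur-containing: C, M. Branched-chain aliphatic: I, L, V.
Sulfur-containing residues here: M14, M17 (2).
Branched-chain aliphatic residues here: none (0).
The two groups share no amino acid, so total = 2 + 0 = 2.

2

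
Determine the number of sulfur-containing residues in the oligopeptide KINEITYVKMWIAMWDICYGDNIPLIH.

3

Cysteine (C, thiol) and methionine (M, thioether) are the two sulfur-containing amino acids.
Matching residues: M10, M14, C18.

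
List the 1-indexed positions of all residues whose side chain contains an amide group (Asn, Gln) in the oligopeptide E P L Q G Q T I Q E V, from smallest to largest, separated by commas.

Matching residues: Q4, Q6, Q9.

4, 6, 9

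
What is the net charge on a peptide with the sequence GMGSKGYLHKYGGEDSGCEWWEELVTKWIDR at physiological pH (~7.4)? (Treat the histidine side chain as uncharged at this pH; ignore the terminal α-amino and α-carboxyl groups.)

At pH ~7.4 the Lys and Arg side chains are protonated (+1), the Asp and Glu side chains are deprotonated (−1), and with His taken as neutral all other side chains carry no charge.
Positive (K, R): K5, K10, K27, R31 → +4.
Negative (D, E): E14, D15, E19, E22, E23, D30 → −6.
Net charge = (+4) + (−6) = −2.

-2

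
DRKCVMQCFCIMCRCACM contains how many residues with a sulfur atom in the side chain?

9

Cysteine (C, thiol) and methionine (M, thioether) are the two sulfur-containing amino acids.
Matching residues: C4, M6, C8, C10, M12, C13, C15, C17, M18.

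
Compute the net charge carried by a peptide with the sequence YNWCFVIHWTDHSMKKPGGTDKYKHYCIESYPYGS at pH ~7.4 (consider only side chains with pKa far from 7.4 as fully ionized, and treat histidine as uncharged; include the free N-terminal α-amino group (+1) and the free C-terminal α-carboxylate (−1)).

+1

Near pH 7.4, K and R contribute +1 each, D and E contribute −1 each, and every other side chain (His included, as stated) is uncharged.
Positive (K, R): K15, K16, K22, K24 → +4.
Negative (D, E): D11, D21, E29 → −3.
The N-terminus (+1) and C-terminus (−1) cancel.
Net charge = (+4) + (−3) = +1.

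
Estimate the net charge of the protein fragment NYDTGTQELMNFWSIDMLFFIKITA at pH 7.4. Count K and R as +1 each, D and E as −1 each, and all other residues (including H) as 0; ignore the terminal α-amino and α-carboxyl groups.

-2

Positive (K, R): K22 → +1.
Negative (D, E): D3, E8, D16 → −3.
Net charge = (+1) + (−3) = −2.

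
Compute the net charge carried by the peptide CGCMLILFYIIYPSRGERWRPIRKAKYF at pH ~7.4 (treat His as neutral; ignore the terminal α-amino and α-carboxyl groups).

At pH ~7.4 the Lys and Arg side chains are protonated (+1), the Asp and Glu side chains are deprotonated (−1), and with His taken as neutral all other side chains carry no charge.
Positive (K, R): R15, R18, R20, R23, K24, K26 → +6.
Negative (D, E): E17 → −1.
Net charge = (+6) + (−1) = +5.

+5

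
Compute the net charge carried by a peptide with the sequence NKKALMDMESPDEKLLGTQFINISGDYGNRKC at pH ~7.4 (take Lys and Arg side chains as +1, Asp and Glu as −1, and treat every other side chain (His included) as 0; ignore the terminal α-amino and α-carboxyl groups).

Positive (K, R): K2, K3, K14, R30, K31 → +5.
Negative (D, E): D7, E9, D12, E13, D26 → −5.
Net charge = (+5) + (−5) = 0.

0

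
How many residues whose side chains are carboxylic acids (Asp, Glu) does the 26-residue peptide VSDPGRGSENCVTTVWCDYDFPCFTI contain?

4

Matching residues: D3, E9, D18, D20.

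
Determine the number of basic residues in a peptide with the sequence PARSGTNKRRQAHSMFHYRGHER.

K, R, and H are the three residues with basic side chains (ε-amine, guanidinium, and imidazole respectively).
Matching residues: R3, K8, R9, R10, H13, H17, R19, H21, R23.

9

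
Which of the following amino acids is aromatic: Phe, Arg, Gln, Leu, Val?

Phenylalanine (F), tryptophan (W), and tyrosine (Y) have aromatic ring side chains.
Of the listed options, only Phe belongs to this group.

Phe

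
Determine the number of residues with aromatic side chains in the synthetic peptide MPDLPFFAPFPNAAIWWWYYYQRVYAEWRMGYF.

Phenylalanine (F), tryptophan (W), and tyrosine (Y) have aromatic ring side chains.
Matching residues: F6, F7, F10, W16, W17, W18, Y19, Y20, Y21, Y25, W28, Y32, F33.

13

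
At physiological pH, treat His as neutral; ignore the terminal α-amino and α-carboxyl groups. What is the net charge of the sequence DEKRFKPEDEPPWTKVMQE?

Near pH 7.4, K and R contribute +1 each, D and E contribute −1 each, and every other side chain (His included, as stated) is uncharged.
Positive (K, R): K3, R4, K6, K15 → +4.
Negative (D, E): D1, E2, E8, D9, E10, E19 → −6.
Net charge = (+4) + (−6) = −2.

-2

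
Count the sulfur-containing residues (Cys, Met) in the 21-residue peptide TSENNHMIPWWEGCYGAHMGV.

3

Matching residues: M7, C14, M19.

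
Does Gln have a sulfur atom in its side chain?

No

Cysteine (C, thiol) and methionine (M, thioether) are the two sulfur-containing amino acids.
Glutamine is not in this group.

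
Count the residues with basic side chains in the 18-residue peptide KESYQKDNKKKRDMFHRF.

The basic amino acids are Lys (K), Arg (R), and His (H).
Matching residues: K1, K6, K9, K10, K11, R12, H16, R17.

8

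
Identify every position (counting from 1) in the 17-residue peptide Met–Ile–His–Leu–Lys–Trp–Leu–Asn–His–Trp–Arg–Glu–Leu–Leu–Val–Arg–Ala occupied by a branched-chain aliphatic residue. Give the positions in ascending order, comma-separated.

2, 4, 7, 13, 14, 15

Valine (V), leucine (L), and isoleucine (I) are the branched-chain amino acids.
Matching residues: Ile2, Leu4, Leu7, Leu13, Leu14, Val15.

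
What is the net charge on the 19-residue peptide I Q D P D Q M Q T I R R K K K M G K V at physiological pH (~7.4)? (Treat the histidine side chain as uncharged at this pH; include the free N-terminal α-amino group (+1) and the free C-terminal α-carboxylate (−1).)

At pH ~7.4 the Lys and Arg side chains are protonated (+1), the Asp and Glu side chains are deprotonated (−1), and with His taken as neutral all other side chains carry no charge.
Positive (K, R): R11, R12, K13, K14, K15, K18 → +6.
Negative (D, E): D3, D5 → −2.
The N-terminus (+1) and C-terminus (−1) cancel.
Net charge = (+6) + (−2) = +4.

+4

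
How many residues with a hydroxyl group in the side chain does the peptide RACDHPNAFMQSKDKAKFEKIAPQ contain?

Serine (S), threonine (T), and tyrosine (Y) each carry a hydroxyl group on the side chain.
Matching residues: S12.

1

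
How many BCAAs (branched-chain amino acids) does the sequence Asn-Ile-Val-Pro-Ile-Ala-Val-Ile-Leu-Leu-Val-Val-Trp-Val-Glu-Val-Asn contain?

V, L, and I make up the branched-chain aliphatic group.
Matching residues: Ile2, Val3, Ile5, Val7, Ile8, Leu9, Leu10, Val11, Val12, Val14, Val16.

11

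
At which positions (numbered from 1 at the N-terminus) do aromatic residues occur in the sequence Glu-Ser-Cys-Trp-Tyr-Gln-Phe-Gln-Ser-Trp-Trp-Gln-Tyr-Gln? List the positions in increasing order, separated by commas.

The aromatic amino acids are Phe (F, benzyl), Trp (W, indole), and Tyr (Y, phenol).
Matching residues: Trp4, Tyr5, Phe7, Trp10, Trp11, Tyr13.

4, 5, 7, 10, 11, 13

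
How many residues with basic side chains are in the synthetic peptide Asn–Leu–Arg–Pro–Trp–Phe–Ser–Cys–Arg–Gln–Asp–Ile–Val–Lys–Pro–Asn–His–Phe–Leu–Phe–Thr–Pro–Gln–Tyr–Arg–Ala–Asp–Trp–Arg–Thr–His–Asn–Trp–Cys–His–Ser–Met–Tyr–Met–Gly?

The basic amino acids are Lys (K), Arg (R), and His (H).
Matching residues: Arg3, Arg9, Lys14, His17, Arg25, Arg29, His31, His35.

8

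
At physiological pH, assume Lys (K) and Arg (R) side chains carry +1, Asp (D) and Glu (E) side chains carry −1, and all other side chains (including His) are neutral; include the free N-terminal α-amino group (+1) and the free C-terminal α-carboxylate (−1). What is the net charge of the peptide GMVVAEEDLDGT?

-4

Positive (K, R): none → +0.
Negative (D, E): E6, E7, D8, D10 → −4.
The N-terminus (+1) and C-terminus (−1) cancel.
Net charge = (+0) + (−4) = −4.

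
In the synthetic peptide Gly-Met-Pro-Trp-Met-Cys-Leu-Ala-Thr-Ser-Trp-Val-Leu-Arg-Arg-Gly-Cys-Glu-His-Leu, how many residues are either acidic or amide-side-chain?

Acidic: D, E. Amide-side-chain: N, Q.
Acidic residues here: Glu18 (1).
Amide-side-chain residues here: none (0).
The two groups share no amino acid, so total = 1 + 0 = 1.

1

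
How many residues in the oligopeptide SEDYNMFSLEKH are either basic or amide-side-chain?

3

Basic: H, K, R. Amide-side-chain: N, Q.
Basic residues here: K11, H12 (2).
Amide-side-chain residues here: N5 (1).
The two groups share no amino acid, so total = 2 + 1 = 3.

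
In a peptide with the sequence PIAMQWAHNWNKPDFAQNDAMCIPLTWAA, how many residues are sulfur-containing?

Only Cys (C) and Met (M) have a sulfur atom in the side chain.
Matching residues: M4, M21, C22.

3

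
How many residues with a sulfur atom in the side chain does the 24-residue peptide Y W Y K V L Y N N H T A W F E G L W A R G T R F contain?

Only Cys (C) and Met (M) have a sulfur atom in the side chain.
None of the 24 residues belong to this group.

0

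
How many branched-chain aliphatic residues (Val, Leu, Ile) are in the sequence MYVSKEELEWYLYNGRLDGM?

4

Matching residues: V3, L8, L12, L17.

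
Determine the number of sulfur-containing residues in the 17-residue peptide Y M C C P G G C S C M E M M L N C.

The sulfur-bearing residues are cysteine (–SH) and methionine (–S–CH₃).
Matching residues: M2, C3, C4, C8, C10, M11, M13, M14, C17.

9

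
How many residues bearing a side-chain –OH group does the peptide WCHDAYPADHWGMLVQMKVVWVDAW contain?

The –OH-bearing residues are Ser, Thr (aliphatic alcohols), and Tyr (phenol).
Matching residues: Y6.

1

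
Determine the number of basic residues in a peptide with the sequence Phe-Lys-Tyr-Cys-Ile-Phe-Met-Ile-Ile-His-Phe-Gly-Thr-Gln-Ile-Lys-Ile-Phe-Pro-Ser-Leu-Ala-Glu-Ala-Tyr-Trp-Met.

Lysine (K), arginine (R), and histidine (H) have basic, nitrogen-containing side chains.
Matching residues: Lys2, His10, Lys16.

3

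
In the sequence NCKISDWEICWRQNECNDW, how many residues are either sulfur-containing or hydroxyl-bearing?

4

Sulfur-containing: C, M. Hydroxyl-bearing: S, T, Y.
Sulfur-containing residues here: C2, C10, C16 (3).
Hydroxyl-bearing residues here: S5 (1).
The two groups share no amino acid, so total = 3 + 1 = 4.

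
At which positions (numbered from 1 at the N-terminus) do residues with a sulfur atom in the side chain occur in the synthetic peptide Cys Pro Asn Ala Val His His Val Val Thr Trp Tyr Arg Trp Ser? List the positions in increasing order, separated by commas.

1

Cysteine (C, thiol) and methionine (M, thioether) are the two sulfur-containing amino acids.
Matching residues: Cys1.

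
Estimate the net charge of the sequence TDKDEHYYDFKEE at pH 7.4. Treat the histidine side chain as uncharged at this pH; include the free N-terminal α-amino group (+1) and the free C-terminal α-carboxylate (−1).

-4

The side chains ionized at physiological pH are Lys/Arg (+1) and Asp/Glu (−1); with His treated as neutral, nothing else contributes.
Positive (K, R): K3, K11 → +2.
Negative (D, E): D2, D4, E5, D9, E12, E13 → −6.
The N-terminus (+1) and C-terminus (−1) cancel.
Net charge = (+2) + (−6) = −4.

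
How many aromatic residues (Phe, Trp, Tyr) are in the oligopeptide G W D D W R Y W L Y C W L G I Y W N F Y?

Matching residues: W2, W5, Y7, W8, Y10, W12, Y16, W17, F19, Y20.

10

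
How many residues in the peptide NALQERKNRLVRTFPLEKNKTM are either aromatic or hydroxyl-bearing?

Aromatic: F, W, Y. Hydroxyl-bearing: S, T, Y.
Aromatic residues here: F14 (1).
Hydroxyl-bearing residues here: T13, T21 (2).
(Y belongs to both groups, but none appear in this sequence.) Total = 1 + 2 = 3.

3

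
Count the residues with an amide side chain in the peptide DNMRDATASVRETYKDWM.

1

Only N (asparagine) and Q (glutamine) carry a side-chain carboxamide.
Matching residues: N2.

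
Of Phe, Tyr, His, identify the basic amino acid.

Lysine (K), arginine (R), and histidine (H) have basic, nitrogen-containing side chains.
Of the listed options, only His belongs to this group.

His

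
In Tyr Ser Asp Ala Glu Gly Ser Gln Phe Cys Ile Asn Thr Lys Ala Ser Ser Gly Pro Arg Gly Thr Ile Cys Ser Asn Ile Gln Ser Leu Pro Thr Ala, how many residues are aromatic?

2

The aromatic amino acids are Phe (F, benzyl), Trp (W, indole), and Tyr (Y, phenol).
Matching residues: Tyr1, Phe9.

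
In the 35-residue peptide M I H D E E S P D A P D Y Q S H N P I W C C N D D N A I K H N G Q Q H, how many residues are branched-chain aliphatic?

3

Valine (V), leucine (L), and isoleucine (I) are the branched-chain amino acids.
Matching residues: I2, I19, I28.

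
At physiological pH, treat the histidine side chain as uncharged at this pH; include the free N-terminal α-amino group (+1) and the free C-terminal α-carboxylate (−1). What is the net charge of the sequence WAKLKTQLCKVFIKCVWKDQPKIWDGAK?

+5

At pH ~7.4 the Lys and Arg side chains are protonated (+1), the Asp and Glu side chains are deprotonated (−1), and with His taken as neutral all other side chains carry no charge.
Positive (K, R): K3, K5, K10, K14, K18, K22, K28 → +7.
Negative (D, E): D19, D25 → −2.
The N-terminus (+1) and C-terminus (−1) cancel.
Net charge = (+7) + (−2) = +5.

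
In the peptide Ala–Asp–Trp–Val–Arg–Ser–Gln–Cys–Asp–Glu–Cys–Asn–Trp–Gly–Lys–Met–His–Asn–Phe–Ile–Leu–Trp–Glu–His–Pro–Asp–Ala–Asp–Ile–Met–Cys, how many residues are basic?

Lysine (K), arginine (R), and histidine (H) have basic, nitrogen-containing side chains.
Matching residues: Arg5, Lys15, His17, His24.

4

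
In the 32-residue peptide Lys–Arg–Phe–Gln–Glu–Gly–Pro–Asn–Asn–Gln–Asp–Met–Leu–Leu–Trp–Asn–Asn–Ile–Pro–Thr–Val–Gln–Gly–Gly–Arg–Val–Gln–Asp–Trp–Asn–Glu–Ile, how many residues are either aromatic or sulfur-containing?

4

Aromatic: F, W, Y. Sulfur-containing: C, M.
Aromatic residues here: Phe3, Trp15, Trp29 (3).
Sulfur-containing residues here: Met12 (1).
The two groups share no amino acid, so total = 3 + 1 = 4.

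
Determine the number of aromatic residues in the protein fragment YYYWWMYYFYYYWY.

13

The aromatic amino acids are Phe (F, benzyl), Trp (W, indole), and Tyr (Y, phenol).
Matching residues: Y1, Y2, Y3, W4, W5, Y7, Y8, F9, Y10, Y11, Y12, W13, Y14.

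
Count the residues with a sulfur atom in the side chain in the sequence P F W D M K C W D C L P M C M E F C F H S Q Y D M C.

Only Cys (C) and Met (M) have a sulfur atom in the side chain.
Matching residues: M5, C7, C10, M13, C14, M15, C18, M25, C26.

9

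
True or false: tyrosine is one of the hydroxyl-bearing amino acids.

Serine (S), threonine (T), and tyrosine (Y) each carry a hydroxyl group on the side chain.
Tyrosine is in this group.

True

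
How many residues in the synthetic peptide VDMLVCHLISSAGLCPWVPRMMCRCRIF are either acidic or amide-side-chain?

Acidic: D, E. Amide-side-chain: N, Q.
Acidic residues here: D2 (1).
Amide-side-chain residues here: none (0).
The two groups share no amino acid, so total = 1 + 0 = 1.

1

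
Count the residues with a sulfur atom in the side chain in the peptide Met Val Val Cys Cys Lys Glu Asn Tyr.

3

Only Cys (C) and Met (M) have a sulfur atom in the side chain.
Matching residues: Met1, Cys4, Cys5.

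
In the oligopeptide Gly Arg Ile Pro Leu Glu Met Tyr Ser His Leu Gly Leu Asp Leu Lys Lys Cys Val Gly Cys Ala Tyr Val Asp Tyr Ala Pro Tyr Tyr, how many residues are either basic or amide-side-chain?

Basic: H, K, R. Amide-side-chain: N, Q.
Basic residues here: Arg2, His10, Lys16, Lys17 (4).
Amide-side-chain residues here: none (0).
The two groups share no amino acid, so total = 4 + 0 = 4.

4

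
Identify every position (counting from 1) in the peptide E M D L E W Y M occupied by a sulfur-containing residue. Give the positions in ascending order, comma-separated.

The sulfur-bearing residues are cysteine (–SH) and methionine (–S–CH₃).
Matching residues: M2, M8.

2, 8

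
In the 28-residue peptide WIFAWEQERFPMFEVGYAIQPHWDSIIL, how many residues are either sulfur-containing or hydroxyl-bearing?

Sulfur-containing: C, M. Hydroxyl-bearing: S, T, Y.
Sulfur-containing residues here: M12 (1).
Hydroxyl-bearing residues here: Y17, S25 (2).
The two groups share no amino acid, so total = 1 + 2 = 3.

3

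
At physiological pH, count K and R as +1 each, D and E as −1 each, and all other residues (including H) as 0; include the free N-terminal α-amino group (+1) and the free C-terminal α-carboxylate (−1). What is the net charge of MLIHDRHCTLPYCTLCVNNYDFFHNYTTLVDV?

Positive (K, R): R6 → +1.
Negative (D, E): D5, D21, D31 → −3.
The N-terminus (+1) and C-terminus (−1) cancel.
Net charge = (+1) + (−3) = −2.

-2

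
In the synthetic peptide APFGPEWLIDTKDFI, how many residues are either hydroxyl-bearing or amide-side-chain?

Hydroxyl-bearing: S, T, Y. Amide-side-chain: N, Q.
Hydroxyl-bearing residues here: T11 (1).
Amide-side-chain residues here: none (0).
The two groups share no amino acid, so total = 1 + 0 = 1.

1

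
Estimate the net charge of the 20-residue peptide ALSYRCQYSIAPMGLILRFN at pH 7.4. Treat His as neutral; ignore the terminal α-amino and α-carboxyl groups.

+2

Near pH 7.4, K and R contribute +1 each, D and E contribute −1 each, and every other side chain (His included, as stated) is uncharged.
Positive (K, R): R5, R18 → +2.
Negative (D, E): none → −0.
Net charge = (+2) + (−0) = +2.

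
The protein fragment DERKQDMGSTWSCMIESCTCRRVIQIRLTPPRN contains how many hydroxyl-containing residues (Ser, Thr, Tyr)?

Matching residues: S9, T10, S12, S17, T19, T29.

6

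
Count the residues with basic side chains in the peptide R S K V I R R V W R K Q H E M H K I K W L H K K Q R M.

K, R, and H are the three residues with basic side chains (ε-amine, guanidinium, and imidazole respectively).
Matching residues: R1, K3, R6, R7, R10, K11, H13, H16, K17, K19, H22, K23, K24, R26.

14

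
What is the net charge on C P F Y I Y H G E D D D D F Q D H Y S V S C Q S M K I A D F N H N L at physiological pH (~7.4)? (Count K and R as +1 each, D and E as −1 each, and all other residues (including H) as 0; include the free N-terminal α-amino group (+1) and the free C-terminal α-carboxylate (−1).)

Positive (K, R): K26 → +1.
Negative (D, E): E9, D10, D11, D12, D13, D16, D29 → −7.
The N-terminus (+1) and C-terminus (−1) cancel.
Net charge = (+1) + (−7) = −6.

-6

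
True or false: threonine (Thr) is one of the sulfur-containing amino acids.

The sulfur-bearing residues are cysteine (–SH) and methionine (–S–CH₃).
Threonine is not in this group.

False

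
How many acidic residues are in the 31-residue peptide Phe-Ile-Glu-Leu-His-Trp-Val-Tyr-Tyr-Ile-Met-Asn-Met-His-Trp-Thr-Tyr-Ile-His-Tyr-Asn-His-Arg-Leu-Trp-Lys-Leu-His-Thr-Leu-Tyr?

1

Only D (aspartate) and E (glutamate) carry a side-chain carboxylic acid.
Matching residues: Glu3.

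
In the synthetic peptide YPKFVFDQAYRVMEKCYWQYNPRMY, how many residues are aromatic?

F, W, and Y each carry an aromatic ring on the side chain.
Matching residues: Y1, F4, F6, Y10, Y17, W18, Y20, Y25.

8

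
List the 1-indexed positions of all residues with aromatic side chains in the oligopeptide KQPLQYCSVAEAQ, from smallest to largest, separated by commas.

6

Phenylalanine (F), tryptophan (W), and tyrosine (Y) have aromatic ring side chains.
Matching residues: Y6.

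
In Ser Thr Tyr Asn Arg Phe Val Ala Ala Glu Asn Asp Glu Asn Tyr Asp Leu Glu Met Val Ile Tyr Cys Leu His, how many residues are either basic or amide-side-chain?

Basic: H, K, R. Amide-side-chain: N, Q.
Basic residues here: Arg5, His25 (2).
Amide-side-chain residues here: Asn4, Asn11, Asn14 (3).
The two groups share no amino acid, so total = 2 + 3 = 5.

5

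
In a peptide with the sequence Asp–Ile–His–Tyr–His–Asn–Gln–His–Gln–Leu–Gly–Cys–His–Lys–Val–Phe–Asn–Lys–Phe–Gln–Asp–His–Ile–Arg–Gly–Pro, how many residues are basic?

K, R, and H are the three residues with basic side chains (ε-amine, guanidinium, and imidazole respectively).
Matching residues: His3, His5, His8, His13, Lys14, Lys18, His22, Arg24.

8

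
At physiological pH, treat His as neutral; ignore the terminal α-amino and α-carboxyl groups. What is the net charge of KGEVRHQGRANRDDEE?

Near pH 7.4, K and R contribute +1 each, D and E contribute −1 each, and every other side chain (His included, as stated) is uncharged.
Positive (K, R): K1, R5, R9, R12 → +4.
Negative (D, E): E3, D13, D14, E15, E16 → −5.
Net charge = (+4) + (−5) = −1.

-1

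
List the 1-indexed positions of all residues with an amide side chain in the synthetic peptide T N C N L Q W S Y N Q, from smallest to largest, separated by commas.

Only N (asparagine) and Q (glutamine) carry a side-chain carboxamide.
Matching residues: N2, N4, Q6, N10, Q11.

2, 4, 6, 10, 11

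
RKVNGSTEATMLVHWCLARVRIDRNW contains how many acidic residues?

2

Aspartate (D) and glutamate (E) have carboxylic-acid side chains and are the acidic amino acids.
Matching residues: E8, D23.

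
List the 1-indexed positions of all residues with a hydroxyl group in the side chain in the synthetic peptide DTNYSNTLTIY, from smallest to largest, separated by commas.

S, T, and Y are the three residues with a side-chain hydroxyl.
Matching residues: T2, Y4, S5, T7, T9, Y11.

2, 4, 5, 7, 9, 11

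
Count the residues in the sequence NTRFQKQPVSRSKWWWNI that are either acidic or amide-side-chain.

Acidic: D, E. Amide-side-chain: N, Q.
Acidic residues here: none (0).
Amide-side-chain residues here: N1, Q5, Q7, N17 (4).
The two groups share no amino acid, so total = 0 + 4 = 4.

4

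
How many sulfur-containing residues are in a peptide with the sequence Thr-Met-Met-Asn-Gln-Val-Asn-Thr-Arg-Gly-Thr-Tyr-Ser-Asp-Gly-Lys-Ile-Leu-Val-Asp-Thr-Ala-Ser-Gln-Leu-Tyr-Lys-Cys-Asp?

3

The sulfur-bearing residues are cysteine (–SH) and methionine (–S–CH₃).
Matching residues: Met2, Met3, Cys28.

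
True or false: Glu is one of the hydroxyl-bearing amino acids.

S, T, and Y are the three residues with a side-chain hydroxyl.
Glutamate is not in this group.

False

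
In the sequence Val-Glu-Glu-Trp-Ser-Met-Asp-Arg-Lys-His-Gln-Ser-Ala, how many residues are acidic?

Aspartate (D) and glutamate (E) have carboxylic-acid side chains and are the acidic amino acids.
Matching residues: Glu2, Glu3, Asp7.

3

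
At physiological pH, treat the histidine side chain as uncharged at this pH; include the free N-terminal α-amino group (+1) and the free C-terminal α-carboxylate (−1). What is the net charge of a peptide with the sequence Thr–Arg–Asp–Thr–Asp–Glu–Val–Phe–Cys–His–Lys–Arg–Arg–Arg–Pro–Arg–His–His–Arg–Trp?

+4

At pH ~7.4 the Lys and Arg side chains are protonated (+1), the Asp and Glu side chains are deprotonated (−1), and with His taken as neutral all other side chains carry no charge.
Positive (K, R): Arg2, Lys11, Arg12, Arg13, Arg14, Arg16, Arg19 → +7.
Negative (D, E): Asp3, Asp5, Glu6 → −3.
The N-terminus (+1) and C-terminus (−1) cancel.
Net charge = (+7) + (−3) = +4.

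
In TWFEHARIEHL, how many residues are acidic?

Only D (aspartate) and E (glutamate) carry a side-chain carboxylic acid.
Matching residues: E4, E9.

2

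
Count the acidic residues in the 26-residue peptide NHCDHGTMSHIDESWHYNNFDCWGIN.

4

Aspartate (D) and glutamate (E) have carboxylic-acid side chains and are the acidic amino acids.
Matching residues: D4, D12, E13, D21.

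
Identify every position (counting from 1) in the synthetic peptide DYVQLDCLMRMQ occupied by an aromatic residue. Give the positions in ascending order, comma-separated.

F, W, and Y each carry an aromatic ring on the side chain.
Matching residues: Y2.

2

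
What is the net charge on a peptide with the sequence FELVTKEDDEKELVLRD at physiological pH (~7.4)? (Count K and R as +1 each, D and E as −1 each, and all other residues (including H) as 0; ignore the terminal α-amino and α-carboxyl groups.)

Positive (K, R): K6, K11, R16 → +3.
Negative (D, E): E2, E7, D8, D9, E10, E12, D17 → −7.
Net charge = (+3) + (−7) = −4.

-4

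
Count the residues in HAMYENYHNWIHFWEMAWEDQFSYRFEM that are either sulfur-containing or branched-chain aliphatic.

Sulfur-containing: C, M. Branched-chain aliphatic: I, L, V.
Sulfur-containing residues here: M3, M16, M28 (3).
Branched-chain aliphatic residues here: I11 (1).
The two groups share no amino acid, so total = 3 + 1 = 4.

4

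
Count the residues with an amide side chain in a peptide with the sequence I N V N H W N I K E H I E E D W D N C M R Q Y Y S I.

5

Asparagine (N) and glutamine (Q) have uncharged amide side chains.
Matching residues: N2, N4, N7, N18, Q22.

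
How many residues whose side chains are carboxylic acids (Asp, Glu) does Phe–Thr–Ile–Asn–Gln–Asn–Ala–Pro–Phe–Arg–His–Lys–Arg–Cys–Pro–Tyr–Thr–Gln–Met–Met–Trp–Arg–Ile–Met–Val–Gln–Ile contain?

0

None of the 27 residues belong to this group.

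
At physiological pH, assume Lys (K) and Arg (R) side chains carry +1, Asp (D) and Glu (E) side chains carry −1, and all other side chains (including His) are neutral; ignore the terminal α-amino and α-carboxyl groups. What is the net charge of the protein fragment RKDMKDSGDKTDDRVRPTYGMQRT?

+2

Positive (K, R): R1, K2, K5, K10, R14, R16, R23 → +7.
Negative (D, E): D3, D6, D9, D12, D13 → −5.
Net charge = (+7) + (−5) = +2.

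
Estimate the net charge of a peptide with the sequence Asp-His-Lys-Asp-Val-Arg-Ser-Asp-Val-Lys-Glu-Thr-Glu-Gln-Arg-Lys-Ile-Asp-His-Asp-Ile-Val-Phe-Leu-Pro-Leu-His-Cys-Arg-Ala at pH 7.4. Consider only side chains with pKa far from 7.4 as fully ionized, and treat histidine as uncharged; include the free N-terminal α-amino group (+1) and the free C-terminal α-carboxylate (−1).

At pH ~7.4 the Lys and Arg side chains are protonated (+1), the Asp and Glu side chains are deprotonated (−1), and with His taken as neutral all other side chains carry no charge.
Positive (K, R): Lys3, Arg6, Lys10, Arg15, Lys16, Arg29 → +6.
Negative (D, E): Asp1, Asp4, Asp8, Glu11, Glu13, Asp18, Asp20 → −7.
The N-terminus (+1) and C-terminus (−1) cancel.
Net charge = (+6) + (−7) = −1.

-1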